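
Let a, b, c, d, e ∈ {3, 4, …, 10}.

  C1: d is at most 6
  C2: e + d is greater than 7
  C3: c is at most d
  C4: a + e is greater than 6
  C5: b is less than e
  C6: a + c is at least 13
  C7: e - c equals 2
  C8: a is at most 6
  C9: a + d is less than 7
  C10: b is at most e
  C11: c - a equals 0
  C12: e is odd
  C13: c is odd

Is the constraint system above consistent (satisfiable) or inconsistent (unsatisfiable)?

Unsatisfiable

From constraint 8: a ≤ 6. From constraints 1 and 3: c ≤ d ≤ 6. Hence a + c ≤ 12. But constraint 6 requires a + c ≥ 13, and 13 > 12. Contradiction.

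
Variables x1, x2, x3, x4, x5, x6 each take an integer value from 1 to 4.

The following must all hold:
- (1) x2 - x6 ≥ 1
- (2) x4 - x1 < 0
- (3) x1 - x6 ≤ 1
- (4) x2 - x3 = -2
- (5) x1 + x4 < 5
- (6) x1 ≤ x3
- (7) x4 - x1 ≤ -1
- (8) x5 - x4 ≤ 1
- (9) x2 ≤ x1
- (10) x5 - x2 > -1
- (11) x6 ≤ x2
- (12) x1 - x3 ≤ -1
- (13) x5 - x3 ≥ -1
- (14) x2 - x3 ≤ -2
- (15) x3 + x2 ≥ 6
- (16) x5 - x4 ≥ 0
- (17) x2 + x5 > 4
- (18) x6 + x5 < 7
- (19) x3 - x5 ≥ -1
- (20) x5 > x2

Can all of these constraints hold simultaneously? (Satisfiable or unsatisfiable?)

Constraints 1, 3, 7, 8, 13, and 14 give x4 − x5 ≥ -1, x5 − x3 ≥ -1, x3 − x2 ≥ 2, x2 − x6 ≥ 1, x6 − x1 ≥ -1, x1 − x4 ≥ 1.
Adding all 6 inequalities: the left sides telescope to 0, and the right sides sum to (-1) + (-1) + 2 + 1 + (-1) + 1 = 1. So 0 ≥ 1, which is false.

Unsatisfiable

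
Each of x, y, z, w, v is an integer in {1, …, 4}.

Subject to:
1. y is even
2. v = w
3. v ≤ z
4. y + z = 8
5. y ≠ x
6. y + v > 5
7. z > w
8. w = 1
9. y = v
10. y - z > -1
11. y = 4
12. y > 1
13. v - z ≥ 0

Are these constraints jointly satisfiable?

Unsatisfiable

Constraint 11 fixes y = 4 and constraint 8 fixes w = 1. Constraints 2 and 9 give y = v = w, so y = w. But 4 ≠ 1 — contradiction.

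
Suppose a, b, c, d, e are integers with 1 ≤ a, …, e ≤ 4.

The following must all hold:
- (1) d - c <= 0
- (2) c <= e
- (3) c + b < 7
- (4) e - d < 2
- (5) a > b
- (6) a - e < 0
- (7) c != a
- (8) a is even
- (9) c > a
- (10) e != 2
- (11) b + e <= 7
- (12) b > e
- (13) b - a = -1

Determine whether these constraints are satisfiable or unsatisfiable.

Constraints 2, 5, 9, and 12 give e < b, b < a, a < c, c ≤ e. Chaining: e < b < a < c ≤ e, which forces e < e — impossible.

Unsatisfiable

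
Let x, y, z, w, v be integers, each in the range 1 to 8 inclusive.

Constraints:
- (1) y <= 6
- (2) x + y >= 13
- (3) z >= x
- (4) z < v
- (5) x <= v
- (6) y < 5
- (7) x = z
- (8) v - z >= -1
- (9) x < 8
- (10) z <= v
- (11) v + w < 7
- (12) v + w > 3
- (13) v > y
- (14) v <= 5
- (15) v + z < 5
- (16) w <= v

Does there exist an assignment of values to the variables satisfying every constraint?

From constraints 5 and 14: x ≤ v ≤ 5. From constraint 1: y ≤ 6. Hence x + y ≤ 11. But constraint 2 requires x + y ≥ 13, and 13 > 11. Contradiction.

Unsatisfiable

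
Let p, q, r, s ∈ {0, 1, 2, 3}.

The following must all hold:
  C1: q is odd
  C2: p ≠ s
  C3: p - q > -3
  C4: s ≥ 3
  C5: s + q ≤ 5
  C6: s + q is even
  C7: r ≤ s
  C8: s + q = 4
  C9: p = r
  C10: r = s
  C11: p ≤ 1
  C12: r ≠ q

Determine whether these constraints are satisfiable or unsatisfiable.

From constraints 9 and 10, p = r = s, so p = s. But constraint 2 says p ≠ s. Contradiction.

Unsatisfiable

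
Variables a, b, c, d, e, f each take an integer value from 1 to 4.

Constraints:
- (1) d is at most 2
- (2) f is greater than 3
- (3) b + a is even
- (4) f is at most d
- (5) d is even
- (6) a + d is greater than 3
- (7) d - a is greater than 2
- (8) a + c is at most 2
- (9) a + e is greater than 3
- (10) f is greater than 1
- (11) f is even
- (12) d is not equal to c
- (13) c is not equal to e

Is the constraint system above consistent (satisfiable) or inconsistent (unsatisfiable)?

From constraint 2: f ≥ 4. From constraints 1 and 4: f ≤ d and d ≤ 2, so f ≤ 2. But 2 < 4, so no value of f works.

Unsatisfiable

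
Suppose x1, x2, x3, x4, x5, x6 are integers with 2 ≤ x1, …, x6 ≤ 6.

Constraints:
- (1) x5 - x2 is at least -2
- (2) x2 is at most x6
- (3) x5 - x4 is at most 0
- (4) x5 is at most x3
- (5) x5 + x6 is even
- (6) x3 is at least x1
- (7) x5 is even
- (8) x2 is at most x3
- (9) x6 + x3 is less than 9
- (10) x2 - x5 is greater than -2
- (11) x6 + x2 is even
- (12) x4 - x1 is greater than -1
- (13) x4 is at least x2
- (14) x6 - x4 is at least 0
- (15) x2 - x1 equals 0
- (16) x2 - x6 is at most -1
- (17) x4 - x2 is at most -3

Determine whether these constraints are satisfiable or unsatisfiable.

Unsatisfiable

Constraints 1, 3, and 17 give x4 − x5 ≥ 0, x5 − x2 ≥ -2, x2 − x4 ≥ 3.
Adding all 3 inequalities: the left sides telescope to 0, and the right sides sum to 0 + (-2) + 3 = 1. So 0 ≥ 1, which is false.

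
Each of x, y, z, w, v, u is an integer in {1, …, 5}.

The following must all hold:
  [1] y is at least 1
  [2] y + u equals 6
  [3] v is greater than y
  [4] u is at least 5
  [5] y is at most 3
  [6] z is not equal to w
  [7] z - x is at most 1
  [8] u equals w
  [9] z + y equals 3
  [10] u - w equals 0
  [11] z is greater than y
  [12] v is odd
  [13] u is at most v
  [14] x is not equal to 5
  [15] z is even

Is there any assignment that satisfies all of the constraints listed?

Satisfiable

Setting (x, y, z, w, v, u) = (4, 1, 2, 5, 5, 5) satisfies everything: constraint 2: y + u = 6; constraint 7: z - x = -2; constraint 9: z + y = 3, and the others follow.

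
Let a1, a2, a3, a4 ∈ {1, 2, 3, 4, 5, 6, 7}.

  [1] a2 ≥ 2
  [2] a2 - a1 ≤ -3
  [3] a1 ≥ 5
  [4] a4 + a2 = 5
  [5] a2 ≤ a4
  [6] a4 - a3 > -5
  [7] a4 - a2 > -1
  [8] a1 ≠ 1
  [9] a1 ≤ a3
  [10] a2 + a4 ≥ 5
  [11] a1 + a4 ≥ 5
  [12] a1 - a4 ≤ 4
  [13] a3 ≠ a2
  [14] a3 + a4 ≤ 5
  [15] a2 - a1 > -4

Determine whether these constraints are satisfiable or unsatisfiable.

Unsatisfiable

From constraints 3 and 9: a3 ≥ a1 ≥ 5. From constraints 1 and 5: a4 ≥ a2 ≥ 2. Hence a3 + a4 ≥ 7. But constraint 14 requires a3 + a4 ≤ 5, and 5 < 7. Contradiction.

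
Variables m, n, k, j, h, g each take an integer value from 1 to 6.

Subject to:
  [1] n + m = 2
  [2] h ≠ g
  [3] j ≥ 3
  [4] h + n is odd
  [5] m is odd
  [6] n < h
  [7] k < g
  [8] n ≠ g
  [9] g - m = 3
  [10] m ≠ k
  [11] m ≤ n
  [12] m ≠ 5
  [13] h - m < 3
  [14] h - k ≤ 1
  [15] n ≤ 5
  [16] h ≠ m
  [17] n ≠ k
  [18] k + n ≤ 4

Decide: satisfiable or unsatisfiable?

Satisfiable

The assignment m = 1, n = 1, k = 3, j = 6, h = 2, g = 4 works:
  constraint 1 holds since n + m = 2.
  constraint 9 holds since g - m = 3.
The rest check out directly.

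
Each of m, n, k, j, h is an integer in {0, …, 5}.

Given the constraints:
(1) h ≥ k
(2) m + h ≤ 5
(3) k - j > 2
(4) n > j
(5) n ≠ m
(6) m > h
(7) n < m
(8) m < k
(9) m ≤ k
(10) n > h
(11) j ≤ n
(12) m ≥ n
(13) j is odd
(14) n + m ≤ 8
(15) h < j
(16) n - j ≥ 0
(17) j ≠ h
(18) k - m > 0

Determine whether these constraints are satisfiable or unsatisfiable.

Constraints 1, 4, 7, 15, and 18 give k ≤ h, h < j, j < n, n < m, m < k. Chaining: k ≤ h < j < n < m < k, which forces k < k — impossible.

Unsatisfiable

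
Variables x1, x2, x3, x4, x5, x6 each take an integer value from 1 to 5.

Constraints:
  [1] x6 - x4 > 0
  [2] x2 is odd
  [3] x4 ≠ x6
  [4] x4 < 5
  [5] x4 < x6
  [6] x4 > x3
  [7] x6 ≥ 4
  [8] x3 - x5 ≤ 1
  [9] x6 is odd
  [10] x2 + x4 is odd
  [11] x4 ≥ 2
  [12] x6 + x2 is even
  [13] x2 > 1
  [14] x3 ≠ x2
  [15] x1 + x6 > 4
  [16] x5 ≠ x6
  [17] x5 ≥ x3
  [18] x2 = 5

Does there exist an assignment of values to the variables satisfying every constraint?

Try x1 = 1, x2 = 5, x3 = 3, x4 = 4, x5 = 4, x6 = 5.
Check constraint 1: x6 - x4 = 1; constraint 8: x3 - x5 = -1. The remaining constraints are straightforward to verify.

Satisfiable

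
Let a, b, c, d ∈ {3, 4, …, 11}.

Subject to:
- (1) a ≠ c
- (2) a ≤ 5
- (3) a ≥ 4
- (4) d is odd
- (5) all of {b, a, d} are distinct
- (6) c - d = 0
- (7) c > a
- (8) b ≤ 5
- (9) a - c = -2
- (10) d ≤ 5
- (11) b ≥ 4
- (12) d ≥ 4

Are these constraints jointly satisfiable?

Constraints 2, 3, 8, 10, 11, and 12 confine each of b, a, d to the 2 values {4, 5}.
Constraint 5 requires all 3 of them to be distinct, but only 2 values are available — impossible by the pigeonhole principle.

Unsatisfiable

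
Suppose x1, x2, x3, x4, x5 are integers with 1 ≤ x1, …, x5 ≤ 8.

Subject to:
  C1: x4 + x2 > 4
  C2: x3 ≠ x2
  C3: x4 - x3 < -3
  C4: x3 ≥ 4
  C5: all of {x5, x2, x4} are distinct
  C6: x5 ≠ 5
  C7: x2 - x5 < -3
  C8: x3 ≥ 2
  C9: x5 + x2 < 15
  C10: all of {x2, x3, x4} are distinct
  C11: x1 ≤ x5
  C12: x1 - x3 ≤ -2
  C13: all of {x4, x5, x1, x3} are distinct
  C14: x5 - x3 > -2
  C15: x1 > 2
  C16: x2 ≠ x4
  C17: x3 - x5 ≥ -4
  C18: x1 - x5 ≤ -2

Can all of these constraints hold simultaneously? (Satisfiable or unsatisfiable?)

Setting (x1, x2, x3, x4, x5) = (4, 4, 7, 3, 8) satisfies everything: constraint 1: x4 + x2 = 7; constraint 3: x4 - x3 = -4, and the others follow.

Satisfiable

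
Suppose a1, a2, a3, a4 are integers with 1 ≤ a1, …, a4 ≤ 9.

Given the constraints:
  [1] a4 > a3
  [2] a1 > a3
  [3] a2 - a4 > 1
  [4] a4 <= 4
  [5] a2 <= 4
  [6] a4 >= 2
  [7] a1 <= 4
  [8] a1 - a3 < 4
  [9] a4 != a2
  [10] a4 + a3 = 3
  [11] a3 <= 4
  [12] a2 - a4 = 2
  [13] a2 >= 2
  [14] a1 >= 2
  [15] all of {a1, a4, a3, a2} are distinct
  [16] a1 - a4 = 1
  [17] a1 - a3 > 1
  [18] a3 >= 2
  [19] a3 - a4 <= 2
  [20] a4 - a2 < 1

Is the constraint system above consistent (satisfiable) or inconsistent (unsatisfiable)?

Constraints 4, 5, 6, 7, 11, 13, 14, and 18 confine each of a1, a4, a3, a2 to the 3 values {2, …, 4}.
Constraint 15 requires all 4 of them to be distinct, but only 3 values are available — impossible by the pigeonhole principle.

Unsatisfiable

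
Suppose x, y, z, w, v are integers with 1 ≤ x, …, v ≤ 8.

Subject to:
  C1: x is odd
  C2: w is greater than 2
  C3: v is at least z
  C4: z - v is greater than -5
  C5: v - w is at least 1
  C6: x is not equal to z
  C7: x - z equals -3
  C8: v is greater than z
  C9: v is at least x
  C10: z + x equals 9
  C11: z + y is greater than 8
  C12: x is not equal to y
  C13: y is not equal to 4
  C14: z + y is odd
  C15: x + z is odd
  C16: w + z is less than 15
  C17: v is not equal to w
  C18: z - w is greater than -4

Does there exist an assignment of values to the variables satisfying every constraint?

One satisfying assignment is x = 3, y = 5, z = 6, w = 7, v = 8.
For the less obvious constraints — constraint 4: z - v = -2; constraint 5: v - w = 1; constraint 7: x - z = -3 — and the others hold by inspection.

Satisfiable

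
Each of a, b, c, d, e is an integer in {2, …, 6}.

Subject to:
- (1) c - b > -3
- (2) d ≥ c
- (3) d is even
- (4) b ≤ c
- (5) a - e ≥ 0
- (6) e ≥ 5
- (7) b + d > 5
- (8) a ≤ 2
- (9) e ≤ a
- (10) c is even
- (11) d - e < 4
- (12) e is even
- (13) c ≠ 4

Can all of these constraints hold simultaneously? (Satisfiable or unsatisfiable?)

Unsatisfiable

From constraints 6 and 9: a ≥ e and e ≥ 5, so a ≥ 5. From constraint 8: a ≤ 2. But 2 < 5, so no value of a works.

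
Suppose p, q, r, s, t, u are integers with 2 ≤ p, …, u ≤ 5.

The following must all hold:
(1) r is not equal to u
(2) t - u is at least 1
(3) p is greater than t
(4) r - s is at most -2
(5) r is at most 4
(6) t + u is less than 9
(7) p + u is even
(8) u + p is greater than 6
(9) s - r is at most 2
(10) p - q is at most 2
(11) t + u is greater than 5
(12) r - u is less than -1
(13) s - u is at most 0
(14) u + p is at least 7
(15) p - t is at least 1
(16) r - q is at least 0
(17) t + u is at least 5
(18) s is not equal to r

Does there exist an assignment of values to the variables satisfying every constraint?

Unsatisfiable

Constraints 2, 4, 10, 13, 15, and 16 give u − s ≥ 0, s − r ≥ 2, r − q ≥ 0, q − p ≥ -2, p − t ≥ 1, t − u ≥ 1.
Adding all 6 inequalities: the left sides telescope to 0, and the right sides sum to 0 + 2 + 0 + (-2) + 1 + 1 = 2. So 0 ≥ 2, which is false.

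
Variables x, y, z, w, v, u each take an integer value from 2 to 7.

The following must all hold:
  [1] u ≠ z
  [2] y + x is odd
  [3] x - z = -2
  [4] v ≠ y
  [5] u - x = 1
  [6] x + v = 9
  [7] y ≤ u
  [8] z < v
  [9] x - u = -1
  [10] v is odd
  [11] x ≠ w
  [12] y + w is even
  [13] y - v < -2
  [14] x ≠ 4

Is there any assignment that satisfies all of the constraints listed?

Setting (x, y, z, w, v, u) = (2, 3, 4, 3, 7, 3) satisfies everything: constraint 3: x - z = -2; constraint 5: u - x = 1, and the others follow.

Satisfiable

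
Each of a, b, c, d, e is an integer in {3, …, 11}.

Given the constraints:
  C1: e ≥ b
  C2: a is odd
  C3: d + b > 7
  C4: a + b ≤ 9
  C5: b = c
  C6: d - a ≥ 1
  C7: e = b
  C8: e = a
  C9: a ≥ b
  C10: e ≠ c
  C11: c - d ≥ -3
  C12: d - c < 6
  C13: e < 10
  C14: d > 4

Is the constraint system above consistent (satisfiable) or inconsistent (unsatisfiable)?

Unsatisfiable

From constraints 5 and 7, e = b = c, so e = c. But constraint 10 says e ≠ c. Contradiction.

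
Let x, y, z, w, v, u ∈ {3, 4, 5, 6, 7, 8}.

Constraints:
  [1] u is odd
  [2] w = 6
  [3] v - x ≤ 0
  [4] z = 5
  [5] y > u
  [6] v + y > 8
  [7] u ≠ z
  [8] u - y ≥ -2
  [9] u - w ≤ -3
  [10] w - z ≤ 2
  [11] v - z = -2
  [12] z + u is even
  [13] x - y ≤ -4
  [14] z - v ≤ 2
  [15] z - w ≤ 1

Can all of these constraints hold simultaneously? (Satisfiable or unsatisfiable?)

Constraints 3, 8, 9, 10, 13, and 14 give x − v ≥ 0, v − z ≥ -2, z − w ≥ -2, w − u ≥ 3, u − y ≥ -2, y − x ≥ 4.
Adding all 6 inequalities: the left sides telescope to 0, and the right sides sum to 0 + (-2) + (-2) + 3 + (-2) + 4 = 1. So 0 ≥ 1, which is false.

Unsatisfiable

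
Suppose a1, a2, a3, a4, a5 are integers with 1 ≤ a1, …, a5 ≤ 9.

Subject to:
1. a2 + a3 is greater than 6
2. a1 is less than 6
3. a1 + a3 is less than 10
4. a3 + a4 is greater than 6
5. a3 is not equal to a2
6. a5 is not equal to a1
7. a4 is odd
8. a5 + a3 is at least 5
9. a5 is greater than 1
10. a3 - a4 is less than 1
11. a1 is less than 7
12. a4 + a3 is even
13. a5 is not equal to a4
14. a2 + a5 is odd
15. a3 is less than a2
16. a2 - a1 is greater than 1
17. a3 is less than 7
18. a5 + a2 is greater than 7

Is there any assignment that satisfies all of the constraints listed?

Try a1 = 4, a2 = 6, a3 = 3, a4 = 5, a5 = 3.
Check constraint 1: a2 + a3 = 9; constraint 3: a1 + a3 = 7; constraint 4: a3 + a4 = 8. The remaining constraints are straightforward to verify.

Satisfiable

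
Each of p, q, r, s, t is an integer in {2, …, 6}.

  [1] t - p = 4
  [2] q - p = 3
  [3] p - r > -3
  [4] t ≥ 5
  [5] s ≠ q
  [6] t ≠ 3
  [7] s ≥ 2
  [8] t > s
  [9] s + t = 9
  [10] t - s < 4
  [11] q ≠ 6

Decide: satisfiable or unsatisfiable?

Setting (p, q, r, s, t) = (2, 5, 4, 3, 6) satisfies everything: constraint 1: t - p = 4; constraint 2: q - p = 3, and the others follow.

Satisfiable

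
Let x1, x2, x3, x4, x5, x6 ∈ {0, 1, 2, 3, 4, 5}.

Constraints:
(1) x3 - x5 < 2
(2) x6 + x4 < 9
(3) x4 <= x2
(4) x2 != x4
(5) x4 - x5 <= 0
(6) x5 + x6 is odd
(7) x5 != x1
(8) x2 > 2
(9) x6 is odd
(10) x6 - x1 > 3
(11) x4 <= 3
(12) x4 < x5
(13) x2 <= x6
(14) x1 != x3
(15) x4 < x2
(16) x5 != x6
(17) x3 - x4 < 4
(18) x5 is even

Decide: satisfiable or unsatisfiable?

Satisfiable

Try x1 = 0, x2 = 4, x3 = 4, x4 = 2, x5 = 4, x6 = 5.
Check constraint 1: x3 - x5 = 0; constraint 2: x6 + x4 = 7. The remaining constraints are straightforward to verify.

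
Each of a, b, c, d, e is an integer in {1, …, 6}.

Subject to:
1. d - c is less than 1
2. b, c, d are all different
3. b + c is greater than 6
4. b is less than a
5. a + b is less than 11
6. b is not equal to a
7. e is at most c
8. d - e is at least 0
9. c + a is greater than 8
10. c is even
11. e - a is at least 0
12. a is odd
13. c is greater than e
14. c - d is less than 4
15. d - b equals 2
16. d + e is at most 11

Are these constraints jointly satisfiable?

The assignment a = 5, b = 3, c = 6, d = 5, e = 5 works:
  constraint 1 holds since d - c = -1.
  constraint 3 holds since b + c = 9.
  constraint 5 holds since a + b = 8.
The rest check out directly.

Satisfiable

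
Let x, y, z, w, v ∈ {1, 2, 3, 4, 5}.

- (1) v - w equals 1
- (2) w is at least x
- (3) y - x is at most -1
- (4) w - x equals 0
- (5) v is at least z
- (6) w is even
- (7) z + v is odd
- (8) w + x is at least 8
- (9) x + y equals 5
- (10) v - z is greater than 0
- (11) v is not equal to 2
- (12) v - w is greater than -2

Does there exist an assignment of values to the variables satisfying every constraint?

Satisfiable

Try x = 4, y = 1, z = 4, w = 4, v = 5.
Check constraint 1: v - w = 1; constraint 3: y - x = -3; constraint 4: w - x = 0. The remaining constraints are straightforward to verify.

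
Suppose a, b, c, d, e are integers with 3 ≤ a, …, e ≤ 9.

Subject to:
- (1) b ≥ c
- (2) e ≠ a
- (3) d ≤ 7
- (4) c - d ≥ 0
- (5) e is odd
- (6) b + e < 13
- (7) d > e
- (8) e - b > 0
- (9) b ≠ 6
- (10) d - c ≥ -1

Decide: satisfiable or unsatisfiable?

Constraints 1, 4, 7, and 8 give b < e, e < d, d ≤ c, c ≤ b. Chaining: b < e < d ≤ c ≤ b, which forces b < b — impossible.

Unsatisfiable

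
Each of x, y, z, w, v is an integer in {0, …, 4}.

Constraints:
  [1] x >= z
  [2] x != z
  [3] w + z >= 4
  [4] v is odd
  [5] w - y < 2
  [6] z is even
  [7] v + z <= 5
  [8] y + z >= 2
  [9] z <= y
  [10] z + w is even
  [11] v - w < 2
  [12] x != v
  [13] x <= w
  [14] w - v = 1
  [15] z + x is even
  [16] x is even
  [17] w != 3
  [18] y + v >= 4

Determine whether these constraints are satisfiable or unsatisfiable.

Satisfiable

Setting (x, y, z, w, v) = (2, 4, 0, 4, 3) satisfies everything: constraint 3: w + z = 4; constraint 5: w - y = 0; constraint 7: v + z = 3, and the others follow.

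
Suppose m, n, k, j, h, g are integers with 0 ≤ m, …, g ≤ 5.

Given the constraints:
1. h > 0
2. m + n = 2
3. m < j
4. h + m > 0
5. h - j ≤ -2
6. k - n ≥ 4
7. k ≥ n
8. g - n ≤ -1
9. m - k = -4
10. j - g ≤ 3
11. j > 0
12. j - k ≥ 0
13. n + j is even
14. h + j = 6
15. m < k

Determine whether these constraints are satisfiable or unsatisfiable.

Constraints 6, 8, 10, and 12 give n − g ≥ 1, g − j ≥ -3, j − k ≥ 0, k − n ≥ 4.
Adding all 4 inequalities: the left sides telescope to 0, and the right sides sum to 1 + (-3) + 0 + 4 = 2. So 0 ≥ 2, which is false.

Unsatisfiable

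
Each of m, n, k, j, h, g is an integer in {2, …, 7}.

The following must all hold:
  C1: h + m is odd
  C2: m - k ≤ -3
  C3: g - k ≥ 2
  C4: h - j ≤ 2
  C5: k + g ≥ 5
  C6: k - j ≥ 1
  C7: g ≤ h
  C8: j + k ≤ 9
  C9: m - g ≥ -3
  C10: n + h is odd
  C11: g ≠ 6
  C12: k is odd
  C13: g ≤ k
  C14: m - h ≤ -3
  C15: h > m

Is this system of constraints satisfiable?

Constraints 3, 4, 6, 9, and 14 give g − k ≥ 2, k − j ≥ 1, j − h ≥ -2, h − m ≥ 3, m − g ≥ -3.
Adding all 5 inequalities: the left sides telescope to 0, and the right sides sum to 2 + 1 + (-2) + 3 + (-3) = 1. So 0 ≥ 1, which is false.

Unsatisfiable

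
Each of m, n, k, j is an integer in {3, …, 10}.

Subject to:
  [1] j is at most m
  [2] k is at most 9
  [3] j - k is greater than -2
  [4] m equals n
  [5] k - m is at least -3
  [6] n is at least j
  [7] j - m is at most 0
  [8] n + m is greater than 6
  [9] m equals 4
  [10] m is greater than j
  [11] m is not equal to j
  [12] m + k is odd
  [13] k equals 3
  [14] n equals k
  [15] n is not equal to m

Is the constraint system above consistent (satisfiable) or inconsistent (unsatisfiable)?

Constraint 9 fixes m = 4 and constraint 13 fixes k = 3. Constraints 4 and 14 give m = n = k, so m = k. But 4 ≠ 3 — contradiction.

Unsatisfiable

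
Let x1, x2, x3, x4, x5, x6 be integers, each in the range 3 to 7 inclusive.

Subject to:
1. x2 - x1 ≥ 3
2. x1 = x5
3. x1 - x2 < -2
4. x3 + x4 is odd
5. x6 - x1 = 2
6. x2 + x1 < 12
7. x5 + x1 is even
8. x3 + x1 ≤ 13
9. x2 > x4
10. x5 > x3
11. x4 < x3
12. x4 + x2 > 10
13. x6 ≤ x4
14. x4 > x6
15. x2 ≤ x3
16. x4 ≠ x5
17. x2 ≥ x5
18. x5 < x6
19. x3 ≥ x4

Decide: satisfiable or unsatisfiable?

Constraints 9, 10, 14, 15, and 18 give x5 < x6, x6 < x4, x4 < x2, x2 ≤ x3, x3 < x5. Chaining: x5 < x6 < x4 < x2 ≤ x3 < x5, which forces x5 < x5 — impossible.

Unsatisfiable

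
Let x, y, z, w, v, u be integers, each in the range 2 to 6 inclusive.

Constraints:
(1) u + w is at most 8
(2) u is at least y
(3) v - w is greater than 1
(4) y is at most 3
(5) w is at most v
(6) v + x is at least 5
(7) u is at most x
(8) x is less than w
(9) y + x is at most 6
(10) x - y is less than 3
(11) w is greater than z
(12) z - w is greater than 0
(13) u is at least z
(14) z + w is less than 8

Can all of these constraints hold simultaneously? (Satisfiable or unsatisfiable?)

Unsatisfiable

Constraints 7, 8, 12, and 13 give u ≤ x, x < w, w < z, z ≤ u. Chaining: u ≤ x < w < z ≤ u, which forces u < u — impossible.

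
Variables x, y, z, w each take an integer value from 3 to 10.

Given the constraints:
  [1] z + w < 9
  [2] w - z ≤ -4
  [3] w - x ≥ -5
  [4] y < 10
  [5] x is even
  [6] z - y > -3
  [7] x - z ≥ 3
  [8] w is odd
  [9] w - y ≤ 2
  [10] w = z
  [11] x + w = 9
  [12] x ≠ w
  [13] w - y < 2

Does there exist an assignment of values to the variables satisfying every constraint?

Constraints 2, 3, and 7 give z − w ≥ 4, w − x ≥ -5, x − z ≥ 3.
Adding all 3 inequalities: the left sides telescope to 0, and the right sides sum to 4 + (-5) + 3 = 2. So 0 ≥ 2, which is false.

Unsatisfiable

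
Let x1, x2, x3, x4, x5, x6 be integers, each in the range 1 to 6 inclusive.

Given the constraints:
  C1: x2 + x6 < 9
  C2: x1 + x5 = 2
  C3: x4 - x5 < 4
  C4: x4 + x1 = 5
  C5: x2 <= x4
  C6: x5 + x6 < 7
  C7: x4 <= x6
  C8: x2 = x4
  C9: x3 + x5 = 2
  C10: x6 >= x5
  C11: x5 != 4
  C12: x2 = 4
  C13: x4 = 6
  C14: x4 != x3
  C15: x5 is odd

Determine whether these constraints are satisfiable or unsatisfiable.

Unsatisfiable

Constraint 12 fixes x2 = 4 and constraint 13 fixes x4 = 6, but constraint 8 requires x2 = x4. Since 4 ≠ 6, contradiction.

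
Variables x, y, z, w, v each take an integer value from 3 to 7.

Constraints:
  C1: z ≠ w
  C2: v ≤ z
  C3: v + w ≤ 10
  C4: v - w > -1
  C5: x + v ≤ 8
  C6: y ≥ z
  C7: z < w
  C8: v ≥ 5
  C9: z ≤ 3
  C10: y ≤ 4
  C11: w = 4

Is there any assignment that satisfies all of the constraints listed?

From constraints 2 and 8: z ≥ v and v ≥ 5, so z ≥ 5. From constraints 6 and 10: z ≤ y and y ≤ 4, so z ≤ 4. But 4 < 5, so no value of z works.

Unsatisfiable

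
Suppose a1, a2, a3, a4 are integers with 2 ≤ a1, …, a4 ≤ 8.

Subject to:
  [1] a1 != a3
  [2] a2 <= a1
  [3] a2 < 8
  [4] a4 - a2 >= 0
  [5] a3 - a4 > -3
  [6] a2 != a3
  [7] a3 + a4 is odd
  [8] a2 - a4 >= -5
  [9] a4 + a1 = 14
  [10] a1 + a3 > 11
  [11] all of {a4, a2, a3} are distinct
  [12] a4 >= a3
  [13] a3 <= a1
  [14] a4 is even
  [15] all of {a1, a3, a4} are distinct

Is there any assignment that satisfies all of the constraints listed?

Try a1 = 8, a2 = 4, a3 = 5, a4 = 6.
Check constraint 4: a4 - a2 = 2; constraint 5: a3 - a4 = -1. The remaining constraints are straightforward to verify.

Satisfiable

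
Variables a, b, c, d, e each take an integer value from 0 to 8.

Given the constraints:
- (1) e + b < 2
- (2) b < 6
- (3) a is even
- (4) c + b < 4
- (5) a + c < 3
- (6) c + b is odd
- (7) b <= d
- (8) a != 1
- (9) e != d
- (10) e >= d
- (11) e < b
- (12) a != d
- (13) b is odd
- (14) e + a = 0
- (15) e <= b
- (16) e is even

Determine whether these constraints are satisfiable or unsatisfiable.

Constraints 7, 10, and 11 give b ≤ d, d ≤ e, e < b. Chaining: b ≤ d ≤ e < b, which forces b < b — impossible.

Unsatisfiable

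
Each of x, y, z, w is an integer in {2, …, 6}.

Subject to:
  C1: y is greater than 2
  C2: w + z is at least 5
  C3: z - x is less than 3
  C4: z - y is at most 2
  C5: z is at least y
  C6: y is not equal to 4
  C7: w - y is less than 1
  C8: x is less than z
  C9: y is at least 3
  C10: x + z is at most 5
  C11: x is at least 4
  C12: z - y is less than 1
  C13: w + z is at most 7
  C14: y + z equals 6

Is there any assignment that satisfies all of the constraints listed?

Unsatisfiable

From constraint 11: x ≥ 4. From constraints 5 and 9: z ≥ y ≥ 3. Hence x + z ≥ 7. But constraint 10 requires x + z ≤ 5, and 5 < 7. Contradiction.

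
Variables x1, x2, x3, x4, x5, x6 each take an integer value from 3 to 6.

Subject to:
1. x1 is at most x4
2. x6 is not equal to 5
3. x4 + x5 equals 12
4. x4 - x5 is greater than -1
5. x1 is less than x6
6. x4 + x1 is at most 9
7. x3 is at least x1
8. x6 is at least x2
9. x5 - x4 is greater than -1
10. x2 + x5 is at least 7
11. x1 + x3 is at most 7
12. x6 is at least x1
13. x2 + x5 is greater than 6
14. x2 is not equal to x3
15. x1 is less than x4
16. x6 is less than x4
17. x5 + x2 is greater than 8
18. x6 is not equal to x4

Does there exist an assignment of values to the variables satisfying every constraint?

Satisfiable

The assignment x1 = 3, x2 = 3, x3 = 4, x4 = 6, x5 = 6, x6 = 4 works:
  constraint 3 holds since x4 + x5 = 12.
  constraint 4 holds since x4 - x5 = 0.
  constraint 6 holds since x4 + x1 = 9.
The rest check out directly.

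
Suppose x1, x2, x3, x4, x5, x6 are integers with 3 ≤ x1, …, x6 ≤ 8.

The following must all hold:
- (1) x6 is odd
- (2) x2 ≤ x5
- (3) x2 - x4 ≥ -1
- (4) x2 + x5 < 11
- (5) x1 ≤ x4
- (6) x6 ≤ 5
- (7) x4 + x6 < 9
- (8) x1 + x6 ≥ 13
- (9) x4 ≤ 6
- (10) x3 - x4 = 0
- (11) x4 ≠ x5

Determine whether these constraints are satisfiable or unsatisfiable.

From constraints 5 and 9: x1 ≤ x4 ≤ 6. From constraint 6: x6 ≤ 5. Hence x1 + x6 ≤ 11. But constraint 8 requires x1 + x6 ≥ 13, and 13 > 11. Contradiction.

Unsatisfiable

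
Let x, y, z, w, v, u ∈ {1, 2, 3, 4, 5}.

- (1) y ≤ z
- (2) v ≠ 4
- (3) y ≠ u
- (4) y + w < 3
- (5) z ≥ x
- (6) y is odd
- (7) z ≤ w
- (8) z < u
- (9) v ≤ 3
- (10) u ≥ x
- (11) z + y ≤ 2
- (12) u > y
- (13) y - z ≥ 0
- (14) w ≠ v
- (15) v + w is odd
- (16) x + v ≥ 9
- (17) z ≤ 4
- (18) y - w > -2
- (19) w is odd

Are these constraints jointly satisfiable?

From constraints 5 and 17: x ≤ z ≤ 4. From constraint 9: v ≤ 3. Hence x + v ≤ 7. But constraint 16 requires x + v ≥ 9, and 9 > 7. Contradiction.

Unsatisfiable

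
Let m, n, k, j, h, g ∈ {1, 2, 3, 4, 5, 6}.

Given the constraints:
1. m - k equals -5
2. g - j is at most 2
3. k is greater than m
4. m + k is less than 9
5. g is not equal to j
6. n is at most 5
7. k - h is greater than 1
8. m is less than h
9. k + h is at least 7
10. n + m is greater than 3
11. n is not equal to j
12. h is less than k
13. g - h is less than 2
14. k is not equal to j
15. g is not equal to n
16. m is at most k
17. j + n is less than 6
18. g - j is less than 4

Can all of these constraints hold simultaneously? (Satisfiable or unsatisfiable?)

The assignment m = 1, n = 4, k = 6, j = 1, h = 2, g = 3 works:
  constraint 1 holds since m - k = -5.
  constraint 2 holds since g - j = 2.
  constraint 4 holds since m + k = 7.
The rest check out directly.

Satisfiable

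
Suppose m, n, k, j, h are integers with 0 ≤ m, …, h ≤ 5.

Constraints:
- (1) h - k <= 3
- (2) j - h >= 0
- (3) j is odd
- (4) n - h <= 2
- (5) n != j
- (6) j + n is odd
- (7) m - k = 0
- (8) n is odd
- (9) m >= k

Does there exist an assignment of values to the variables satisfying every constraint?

Constraint 3 makes j odd and constraint 8 makes n odd, so j + n must be even. Constraint 6 says j + n is odd — contradiction.

Unsatisfiable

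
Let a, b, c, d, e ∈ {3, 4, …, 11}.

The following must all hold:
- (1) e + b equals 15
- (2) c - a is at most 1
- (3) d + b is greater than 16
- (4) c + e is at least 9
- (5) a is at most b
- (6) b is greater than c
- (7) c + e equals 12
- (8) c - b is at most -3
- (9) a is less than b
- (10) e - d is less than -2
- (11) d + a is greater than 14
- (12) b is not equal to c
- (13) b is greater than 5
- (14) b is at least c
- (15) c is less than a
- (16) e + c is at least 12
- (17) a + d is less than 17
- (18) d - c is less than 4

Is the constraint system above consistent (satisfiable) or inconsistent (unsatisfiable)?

Satisfiable

Take a = 7, b = 9, c = 6, d = 9, e = 6. Then constraint 1: e + b = 15; constraint 2: c - a = -1; constraint 3: d + b = 18, and every other listed constraint is also met.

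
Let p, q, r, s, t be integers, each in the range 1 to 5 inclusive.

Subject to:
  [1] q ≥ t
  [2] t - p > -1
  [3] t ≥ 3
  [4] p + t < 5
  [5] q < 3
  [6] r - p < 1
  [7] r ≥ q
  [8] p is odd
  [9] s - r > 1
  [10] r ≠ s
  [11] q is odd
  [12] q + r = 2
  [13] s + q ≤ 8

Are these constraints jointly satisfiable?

Unsatisfiable

From constraints 1 and 3: q ≥ t and t ≥ 3, so q ≥ 3. From constraint 5: q ≤ 2. But 2 < 3, so no value of q works.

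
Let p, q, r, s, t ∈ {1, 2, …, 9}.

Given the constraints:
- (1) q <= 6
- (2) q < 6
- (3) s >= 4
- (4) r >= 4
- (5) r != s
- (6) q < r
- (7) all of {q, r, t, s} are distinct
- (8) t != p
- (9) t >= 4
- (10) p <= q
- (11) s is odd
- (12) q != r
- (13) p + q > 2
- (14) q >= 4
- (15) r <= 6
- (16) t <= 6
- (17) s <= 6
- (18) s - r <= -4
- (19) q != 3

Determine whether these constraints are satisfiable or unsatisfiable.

Constraints 1, 3, 4, 9, 14, 15, 16, and 17 confine each of q, r, t, s to the 3 values {4, …, 6}.
Constraint 7 requires all 4 of them to be distinct, but only 3 values are available — impossible by the pigeonhole principle.

Unsatisfiable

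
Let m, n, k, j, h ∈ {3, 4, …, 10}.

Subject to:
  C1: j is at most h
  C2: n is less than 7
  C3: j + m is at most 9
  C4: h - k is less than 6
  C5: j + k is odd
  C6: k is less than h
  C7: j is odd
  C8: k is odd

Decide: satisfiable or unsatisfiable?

Constraint 7 makes j odd and constraint 8 makes k odd, so j + k must be even. Constraint 5 says j + k is odd — contradiction.

Unsatisfiable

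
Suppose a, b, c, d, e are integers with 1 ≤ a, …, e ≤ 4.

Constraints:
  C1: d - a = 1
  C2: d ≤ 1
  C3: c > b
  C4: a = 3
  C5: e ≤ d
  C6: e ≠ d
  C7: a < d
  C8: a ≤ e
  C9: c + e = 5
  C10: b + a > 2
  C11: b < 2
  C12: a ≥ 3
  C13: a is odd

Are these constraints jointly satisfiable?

From constraints 8 and 12: e ≥ a and a ≥ 3, so e ≥ 3. From constraints 2 and 5: e ≤ d and d ≤ 1, so e ≤ 1. But 1 < 3, so no value of e works.

Unsatisfiable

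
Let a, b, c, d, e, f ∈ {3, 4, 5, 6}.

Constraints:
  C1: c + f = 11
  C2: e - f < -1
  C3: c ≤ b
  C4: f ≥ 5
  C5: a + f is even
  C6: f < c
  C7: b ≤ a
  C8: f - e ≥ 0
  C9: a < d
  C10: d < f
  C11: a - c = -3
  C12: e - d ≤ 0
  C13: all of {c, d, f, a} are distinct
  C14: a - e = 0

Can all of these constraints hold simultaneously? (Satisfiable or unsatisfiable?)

Unsatisfiable

Constraints 3, 6, 7, 9, and 10 give f < c, c ≤ b, b ≤ a, a < d, d < f. Chaining: f < c ≤ b ≤ a < d < f, which forces f < f — impossible.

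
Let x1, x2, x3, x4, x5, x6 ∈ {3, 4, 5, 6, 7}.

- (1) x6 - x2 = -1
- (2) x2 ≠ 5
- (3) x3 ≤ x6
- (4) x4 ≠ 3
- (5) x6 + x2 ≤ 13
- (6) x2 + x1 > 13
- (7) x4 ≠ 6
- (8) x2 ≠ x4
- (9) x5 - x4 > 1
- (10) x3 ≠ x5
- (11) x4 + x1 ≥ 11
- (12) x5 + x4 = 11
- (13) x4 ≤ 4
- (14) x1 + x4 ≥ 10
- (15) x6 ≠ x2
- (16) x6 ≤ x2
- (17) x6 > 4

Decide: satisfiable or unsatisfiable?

Satisfiable

The assignment x1 = 7, x2 = 7, x3 = 3, x4 = 4, x5 = 7, x6 = 6 works:
  constraint 1 holds since x6 - x2 = -1.
  constraint 5 holds since x6 + x2 = 13.
The rest check out directly.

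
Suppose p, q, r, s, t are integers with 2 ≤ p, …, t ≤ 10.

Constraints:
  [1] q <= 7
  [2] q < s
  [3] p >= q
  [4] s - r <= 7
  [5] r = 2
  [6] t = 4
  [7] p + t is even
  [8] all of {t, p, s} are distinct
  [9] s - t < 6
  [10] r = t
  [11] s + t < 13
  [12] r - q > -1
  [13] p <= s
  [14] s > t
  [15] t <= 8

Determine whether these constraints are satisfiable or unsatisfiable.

Constraint 5 fixes r = 2 and constraint 6 fixes t = 4, but constraint 10 requires r = t. Since 2 ≠ 4, contradiction.

Unsatisfiable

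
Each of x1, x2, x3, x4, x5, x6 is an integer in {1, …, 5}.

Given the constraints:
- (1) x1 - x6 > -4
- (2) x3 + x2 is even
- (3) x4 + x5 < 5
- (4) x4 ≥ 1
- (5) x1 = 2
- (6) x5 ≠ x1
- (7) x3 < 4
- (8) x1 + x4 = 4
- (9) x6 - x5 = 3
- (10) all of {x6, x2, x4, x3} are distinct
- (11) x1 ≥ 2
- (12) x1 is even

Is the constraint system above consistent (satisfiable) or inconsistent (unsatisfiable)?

Take x1 = 2, x2 = 3, x3 = 1, x4 = 2, x5 = 1, x6 = 4. Then constraint 1: x1 - x6 = -2; constraint 3: x4 + x5 = 3, and every other listed constraint is also met.

Satisfiable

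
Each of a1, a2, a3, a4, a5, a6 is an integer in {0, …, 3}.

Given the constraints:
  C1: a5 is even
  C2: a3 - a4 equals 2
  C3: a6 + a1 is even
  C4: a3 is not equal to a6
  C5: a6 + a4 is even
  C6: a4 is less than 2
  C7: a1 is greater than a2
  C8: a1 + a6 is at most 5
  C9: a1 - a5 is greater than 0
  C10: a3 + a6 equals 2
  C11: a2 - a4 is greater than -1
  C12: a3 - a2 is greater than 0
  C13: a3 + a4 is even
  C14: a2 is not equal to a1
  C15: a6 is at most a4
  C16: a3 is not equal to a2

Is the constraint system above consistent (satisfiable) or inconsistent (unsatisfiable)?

The assignment a1 = 2, a2 = 0, a3 = 2, a4 = 0, a5 = 0, a6 = 0 works:
  constraint 2 holds since a3 - a4 = 2.
  constraint 8 holds since a1 + a6 = 2.
  constraint 9 holds since a1 - a5 = 2.
The rest check out directly.

Satisfiable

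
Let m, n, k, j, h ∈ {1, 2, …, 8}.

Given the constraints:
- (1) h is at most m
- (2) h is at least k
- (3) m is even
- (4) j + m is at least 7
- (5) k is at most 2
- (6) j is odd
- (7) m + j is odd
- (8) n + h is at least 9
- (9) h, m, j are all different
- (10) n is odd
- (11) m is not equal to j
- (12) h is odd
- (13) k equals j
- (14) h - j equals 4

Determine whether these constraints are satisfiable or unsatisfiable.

Try m = 6, n = 7, k = 1, j = 1, h = 5.
Check constraint 4: j + m = 7; constraint 8: n + h = 12; constraint 14: h - j = 4. The remaining constraints are straightforward to verify.

Satisfiable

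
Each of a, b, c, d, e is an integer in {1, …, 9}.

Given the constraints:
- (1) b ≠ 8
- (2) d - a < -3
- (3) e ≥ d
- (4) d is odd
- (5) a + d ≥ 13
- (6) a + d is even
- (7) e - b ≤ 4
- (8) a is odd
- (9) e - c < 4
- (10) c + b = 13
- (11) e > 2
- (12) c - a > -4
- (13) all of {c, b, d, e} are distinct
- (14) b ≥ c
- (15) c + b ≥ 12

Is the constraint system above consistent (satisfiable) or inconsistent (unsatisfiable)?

Take a = 9, b = 7, c = 6, d = 5, e = 9. Then constraint 2: d - a = -4; constraint 5: a + d = 14; constraint 7: e - b = 2, and every other listed constraint is also met.

Satisfiable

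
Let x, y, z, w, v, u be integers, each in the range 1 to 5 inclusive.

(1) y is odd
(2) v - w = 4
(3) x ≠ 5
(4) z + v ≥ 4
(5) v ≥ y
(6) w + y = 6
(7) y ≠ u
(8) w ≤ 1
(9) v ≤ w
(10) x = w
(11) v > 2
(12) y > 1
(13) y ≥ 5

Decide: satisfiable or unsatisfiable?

Unsatisfiable

From constraints 5 and 13: v ≥ y and y ≥ 5, so v ≥ 5. From constraints 8 and 9: v ≤ w and w ≤ 1, so v ≤ 1. But 1 < 5, so no value of v works.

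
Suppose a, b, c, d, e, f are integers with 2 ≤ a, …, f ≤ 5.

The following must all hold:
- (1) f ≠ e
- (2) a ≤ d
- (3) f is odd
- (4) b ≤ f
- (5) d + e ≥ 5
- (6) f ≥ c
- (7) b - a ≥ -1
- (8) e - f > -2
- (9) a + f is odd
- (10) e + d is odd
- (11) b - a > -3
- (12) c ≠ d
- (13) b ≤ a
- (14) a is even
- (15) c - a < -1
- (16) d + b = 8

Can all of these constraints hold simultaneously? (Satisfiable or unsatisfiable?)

The assignment a = 4, b = 3, c = 2, d = 5, e = 2, f = 3 works:
  constraint 5 holds since d + e = 7.
  constraint 7 holds since b - a = -1.
  constraint 8 holds since e - f = -1.
The rest check out directly.

Satisfiable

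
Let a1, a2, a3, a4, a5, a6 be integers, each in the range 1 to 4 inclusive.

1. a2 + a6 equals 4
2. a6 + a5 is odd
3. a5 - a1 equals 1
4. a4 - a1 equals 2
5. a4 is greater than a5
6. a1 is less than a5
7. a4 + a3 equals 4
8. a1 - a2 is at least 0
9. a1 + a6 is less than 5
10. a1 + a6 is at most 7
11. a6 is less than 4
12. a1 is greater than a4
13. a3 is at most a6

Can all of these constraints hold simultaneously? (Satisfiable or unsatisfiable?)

Unsatisfiable

Constraints 5, 6, and 12 give a1 < a5, a5 < a4, a4 < a1. Chaining: a1 < a5 < a4 < a1, which forces a1 < a1 — impossible.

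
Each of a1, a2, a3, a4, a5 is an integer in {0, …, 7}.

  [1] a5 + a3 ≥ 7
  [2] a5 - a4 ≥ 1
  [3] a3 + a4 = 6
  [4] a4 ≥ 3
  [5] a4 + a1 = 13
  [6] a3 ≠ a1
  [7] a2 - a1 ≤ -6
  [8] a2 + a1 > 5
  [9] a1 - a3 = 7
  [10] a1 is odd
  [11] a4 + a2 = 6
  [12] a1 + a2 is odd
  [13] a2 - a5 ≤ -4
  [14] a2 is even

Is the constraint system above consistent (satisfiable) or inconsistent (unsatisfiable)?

Take a1 = 7, a2 = 0, a3 = 0, a4 = 6, a5 = 7. Then constraint 1: a5 + a3 = 7; constraint 2: a5 - a4 = 1, and every other listed constraint is also met.

Satisfiable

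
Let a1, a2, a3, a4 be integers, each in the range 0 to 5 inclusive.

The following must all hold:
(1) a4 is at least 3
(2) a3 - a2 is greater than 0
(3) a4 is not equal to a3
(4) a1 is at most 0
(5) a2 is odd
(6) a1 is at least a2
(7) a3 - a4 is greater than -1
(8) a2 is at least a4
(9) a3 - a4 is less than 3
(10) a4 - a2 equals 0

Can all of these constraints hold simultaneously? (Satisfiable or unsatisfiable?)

Unsatisfiable

From constraints 1 and 8: a2 ≥ a4 and a4 ≥ 3, so a2 ≥ 3. From constraints 4 and 6: a2 ≤ a1 and a1 ≤ 0, so a2 ≤ 0. But 0 < 3, so no value of a2 works.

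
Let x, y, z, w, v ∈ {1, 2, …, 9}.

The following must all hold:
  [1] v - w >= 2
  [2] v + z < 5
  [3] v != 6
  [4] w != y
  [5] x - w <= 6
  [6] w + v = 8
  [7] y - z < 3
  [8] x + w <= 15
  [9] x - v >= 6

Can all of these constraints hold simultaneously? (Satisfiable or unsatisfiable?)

Unsatisfiable

Constraints 1, 5, and 9 give x − v ≥ 6, v − w ≥ 2, w − x ≥ -6.
Adding all 3 inequalities: the left sides telescope to 0, and the right sides sum to 6 + 2 + (-6) = 2. So 0 ≥ 2, which is false.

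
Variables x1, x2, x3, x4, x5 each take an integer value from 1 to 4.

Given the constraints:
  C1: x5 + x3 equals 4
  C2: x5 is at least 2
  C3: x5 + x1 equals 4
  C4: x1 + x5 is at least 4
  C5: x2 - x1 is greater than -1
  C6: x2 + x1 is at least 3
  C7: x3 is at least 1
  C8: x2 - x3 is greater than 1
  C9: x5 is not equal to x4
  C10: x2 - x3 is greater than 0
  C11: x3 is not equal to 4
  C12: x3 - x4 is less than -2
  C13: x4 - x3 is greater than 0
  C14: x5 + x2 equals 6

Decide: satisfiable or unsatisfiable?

Satisfiable

The assignment x1 = 1, x2 = 3, x3 = 1, x4 = 4, x5 = 3 works:
  constraint 1 holds since x5 + x3 = 4.
  constraint 3 holds since x5 + x1 = 4.
The rest check out directly.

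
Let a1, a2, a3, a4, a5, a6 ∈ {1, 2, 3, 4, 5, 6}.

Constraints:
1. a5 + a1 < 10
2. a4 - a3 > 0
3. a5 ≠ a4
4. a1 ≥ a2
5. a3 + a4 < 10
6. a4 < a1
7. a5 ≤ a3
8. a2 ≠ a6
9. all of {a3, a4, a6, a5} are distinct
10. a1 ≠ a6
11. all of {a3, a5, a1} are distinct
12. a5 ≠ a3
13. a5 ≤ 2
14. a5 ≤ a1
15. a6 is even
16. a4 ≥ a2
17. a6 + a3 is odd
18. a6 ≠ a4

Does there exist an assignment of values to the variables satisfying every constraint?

Satisfiable

Setting (a1, a2, a3, a4, a5, a6) = (6, 1, 3, 4, 1, 2) satisfies everything: constraint 1: a5 + a1 = 7; constraint 2: a4 - a3 = 1, and the others follow.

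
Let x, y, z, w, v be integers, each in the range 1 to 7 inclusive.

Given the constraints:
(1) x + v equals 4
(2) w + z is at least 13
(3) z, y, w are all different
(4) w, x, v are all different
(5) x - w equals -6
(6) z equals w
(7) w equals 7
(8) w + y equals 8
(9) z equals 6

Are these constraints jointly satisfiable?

Unsatisfiable

Constraint 9 fixes z = 6 and constraint 7 fixes w = 7, but constraint 6 requires z = w. Since 6 ≠ 7, contradiction.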